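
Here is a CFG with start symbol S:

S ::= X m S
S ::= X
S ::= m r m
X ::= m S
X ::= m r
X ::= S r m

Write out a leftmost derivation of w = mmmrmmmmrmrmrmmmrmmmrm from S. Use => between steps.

S => X   [S ::= X]
X => mS   [X ::= m S]
mS => mXmS   [S ::= X m S]
mXmS => mmSmS   [X ::= m S]
mmSmS => mmmrmmS   [S ::= m r m]
mmmrmmS => mmmrmmXmS   [S ::= X m S]
mmmrmmXmS => mmmrmmmSmS   [X ::= m S]
mmmrmmmSmS => mmmrmmmXmSmS   [S ::= X m S]
mmmrmmmXmSmS => mmmrmmmSrmmSmS   [X ::= S r m]
mmmrmmmSrmmSmS => mmmrmmmXrmmSmS   [S ::= X]
mmmrmmmXrmmSmS => mmmrmmmSrmrmmSmS   [X ::= S r m]
mmmrmmmSrmrmmSmS => mmmrmmmmrmrmrmmSmS   [S ::= m r m]
mmmrmmmmrmrmrmmSmS => mmmrmmmmrmrmrmmmrmmS   [S ::= m r m]
mmmrmmmmrmrmrmmmrmmS => mmmrmmmmrmrmrmmmrmmmrm   [S ::= m r m]

S => X => mS => mXmS => mmSmS => mmmrmmS => mmmrmmXmS => mmmrmmmSmS => mmmrmmmXmSmS => mmmrmmmSrmmSmS => mmmrmmmXrmmSmS => mmmrmmmSrmrmmSmS => mmmrmmmmrmrmrmmSmS => mmmrmmmmrmrmrmmmrmmS => mmmrmmmmrmrmrmmmrmmmrm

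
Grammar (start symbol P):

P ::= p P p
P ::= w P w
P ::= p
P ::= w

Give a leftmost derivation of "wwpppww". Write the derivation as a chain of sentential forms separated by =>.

P => wPw => wwPww => wwpPpww => wwpppww

P => wPw   [P ::= w P w]
wPw => wwPww   [P ::= w P w]
wwPww => wwpPpww   [P ::= p P p]
wwpPpww => wwpppww   [P ::= p]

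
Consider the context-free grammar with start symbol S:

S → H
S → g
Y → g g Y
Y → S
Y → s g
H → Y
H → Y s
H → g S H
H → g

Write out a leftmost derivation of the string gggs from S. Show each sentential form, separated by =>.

S => H   [S → H]
H => Ys   [H → Y s]
Ys => Ss   [Y → S]
Ss => Hs   [S → H]
Hs => gSHs   [H → g S H]
gSHs => ggHs   [S → g]
ggHs => gggs   [H → g]

S => H => Ys => Ss => Hs => gSHs => ggHs => gggs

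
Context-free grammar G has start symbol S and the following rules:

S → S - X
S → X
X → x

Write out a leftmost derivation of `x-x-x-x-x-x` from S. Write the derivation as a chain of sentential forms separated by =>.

S => S-X => S-X-X => S-X-X-X => S-X-X-X-X => S-X-X-X-X-X => X-X-X-X-X-X => x-X-X-X-X-X => x-x-X-X-X-X => x-x-x-X-X-X => x-x-x-x-X-X => x-x-x-x-x-X => x-x-x-x-x-x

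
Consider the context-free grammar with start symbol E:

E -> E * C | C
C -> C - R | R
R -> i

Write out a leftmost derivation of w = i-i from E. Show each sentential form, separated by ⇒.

E ⇒ C ⇒ C-R ⇒ R-R ⇒ i-R ⇒ i-i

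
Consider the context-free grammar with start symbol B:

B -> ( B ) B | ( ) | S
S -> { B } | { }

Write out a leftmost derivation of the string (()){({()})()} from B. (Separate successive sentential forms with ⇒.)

B ⇒ (B)B ⇒ (())B ⇒ (())S ⇒ (()){B} ⇒ (()){(B)B} ⇒ (()){(S)B} ⇒ (()){({B})B} ⇒ (()){({()})B} ⇒ (()){({()})()}

B ⇒ (B)B   [B -> ( B ) B]
(B)B ⇒ (())B   [B -> ( )]
(())B ⇒ (())S   [B -> S]
(())S ⇒ (()){B}   [S -> { B }]
(()){B} ⇒ (()){(B)B}   [B -> ( B ) B]
(()){(B)B} ⇒ (()){(S)B}   [B -> S]
(()){(S)B} ⇒ (()){({B})B}   [S -> { B }]
(()){({B})B} ⇒ (()){({()})B}   [B -> ( )]
(()){({()})B} ⇒ (()){({()})()}   [B -> ( )]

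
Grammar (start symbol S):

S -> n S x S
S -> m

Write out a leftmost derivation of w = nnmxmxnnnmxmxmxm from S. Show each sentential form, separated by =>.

S=>nSxS=>nnSxSxS=>nnmxSxS=>nnmxmxS=>nnmxmxnSxS=>nnmxmxnnSxSxS=>nnmxmxnnnSxSxSxS=>nnmxmxnnnmxSxSxS=>nnmxmxnnnmxmxSxS=>nnmxmxnnnmxmxmxS=>nnmxmxnnnmxmxmxm

S => nSxS   [S -> n S x S]
nSxS => nnSxSxS   [S -> n S x S]
nnSxSxS => nnmxSxS   [S -> m]
nnmxSxS => nnmxmxS   [S -> m]
nnmxmxS => nnmxmxnSxS   [S -> n S x S]
nnmxmxnSxS => nnmxmxnnSxSxS   [S -> n S x S]
nnmxmxnnSxSxS => nnmxmxnnnSxSxSxS   [S -> n S x S]
nnmxmxnnnSxSxSxS => nnmxmxnnnmxSxSxS   [S -> m]
nnmxmxnnnmxSxSxS => nnmxmxnnnmxmxSxS   [S -> m]
nnmxmxnnnmxmxSxS => nnmxmxnnnmxmxmxS   [S -> m]
nnmxmxnnnmxmxmxS => nnmxmxnnnmxmxmxm   [S -> m]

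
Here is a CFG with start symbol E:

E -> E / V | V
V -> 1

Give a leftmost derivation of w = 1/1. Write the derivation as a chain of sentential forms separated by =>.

E => E/V   [E -> E / V]
E/V => V/V   [E -> V]
V/V => 1/V   [V -> 1]
1/V => 1/1   [V -> 1]

E => E/V => V/V => 1/V => 1/1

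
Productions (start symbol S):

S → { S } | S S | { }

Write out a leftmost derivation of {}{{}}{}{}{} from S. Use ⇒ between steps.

S ⇒ SS   [S → S S]
SS ⇒ SSS   [S → S S]
SSS ⇒ SSSS   [S → S S]
SSSS ⇒ SSSSS   [S → S S]
SSSSS ⇒ {}SSSS   [S → { }]
{}SSSS ⇒ {}{S}SSS   [S → { S }]
{}{S}SSS ⇒ {}{{}}SSS   [S → { }]
{}{{}}SSS ⇒ {}{{}}{}SS   [S → { }]
{}{{}}{}SS ⇒ {}{{}}{}{}S   [S → { }]
{}{{}}{}{}S ⇒ {}{{}}{}{}{}   [S → { }]

S ⇒ SS ⇒ SSS ⇒ SSSS ⇒ SSSSS ⇒ {}SSSS ⇒ {}{S}SSS ⇒ {}{{}}SSS ⇒ {}{{}}{}SS ⇒ {}{{}}{}{}S ⇒ {}{{}}{}{}{}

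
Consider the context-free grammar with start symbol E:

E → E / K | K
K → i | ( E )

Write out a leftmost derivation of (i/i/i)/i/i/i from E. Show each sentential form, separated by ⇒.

E ⇒ E/K   [E → E / K]
E/K ⇒ E/K/K   [E → E / K]
E/K/K ⇒ E/K/K/K   [E → E / K]
E/K/K/K ⇒ K/K/K/K   [E → K]
K/K/K/K ⇒ (E)/K/K/K   [K → ( E )]
(E)/K/K/K ⇒ (E/K)/K/K/K   [E → E / K]
(E/K)/K/K/K ⇒ (E/K/K)/K/K/K   [E → E / K]
(E/K/K)/K/K/K ⇒ (K/K/K)/K/K/K   [E → K]
(K/K/K)/K/K/K ⇒ (i/K/K)/K/K/K   [K → i]
(i/K/K)/K/K/K ⇒ (i/i/K)/K/K/K   [K → i]
(i/i/K)/K/K/K ⇒ (i/i/i)/K/K/K   [K → i]
(i/i/i)/K/K/K ⇒ (i/i/i)/i/K/K   [K → i]
(i/i/i)/i/K/K ⇒ (i/i/i)/i/i/K   [K → i]
(i/i/i)/i/i/K ⇒ (i/i/i)/i/i/i   [K → i]

E ⇒ E/K ⇒ E/K/K ⇒ E/K/K/K ⇒ K/K/K/K ⇒ (E)/K/K/K ⇒ (E/K)/K/K/K ⇒ (E/K/K)/K/K/K ⇒ (K/K/K)/K/K/K ⇒ (i/K/K)/K/K/K ⇒ (i/i/K)/K/K/K ⇒ (i/i/i)/K/K/K ⇒ (i/i/i)/i/K/K ⇒ (i/i/i)/i/i/K ⇒ (i/i/i)/i/i/i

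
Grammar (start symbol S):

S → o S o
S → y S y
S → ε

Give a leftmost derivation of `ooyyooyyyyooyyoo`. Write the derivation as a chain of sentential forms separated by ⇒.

S ⇒ oSo   [S → o S o]
oSo ⇒ ooSoo   [S → o S o]
ooSoo ⇒ ooySyoo   [S → y S y]
ooySyoo ⇒ ooyySyyoo   [S → y S y]
ooyySyyoo ⇒ ooyyoSoyyoo   [S → o S o]
ooyyoSoyyoo ⇒ ooyyooSooyyoo   [S → o S o]
ooyyooSooyyoo ⇒ ooyyooySyooyyoo   [S → y S y]
ooyyooySyooyyoo ⇒ ooyyooyySyyooyyoo   [S → y S y]
ooyyooyySyyooyyoo ⇒ ooyyooyyyyooyyoo   [S → ε]

S ⇒ oSo ⇒ ooSoo ⇒ ooySyoo ⇒ ooyySyyoo ⇒ ooyyoSoyyoo ⇒ ooyyooSooyyoo ⇒ ooyyooySyooyyoo ⇒ ooyyooyySyyooyyoo ⇒ ooyyooyyyyooyyoo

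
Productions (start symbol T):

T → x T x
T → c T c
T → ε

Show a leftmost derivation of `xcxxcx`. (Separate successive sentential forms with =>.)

T => xTx => xcTcx => xcxTxcx => xcxxcx

T => xTx   [T → x T x]
xTx => xcTcx   [T → c T c]
xcTcx => xcxTxcx   [T → x T x]
xcxTxcx => xcxxcx   [T → ε]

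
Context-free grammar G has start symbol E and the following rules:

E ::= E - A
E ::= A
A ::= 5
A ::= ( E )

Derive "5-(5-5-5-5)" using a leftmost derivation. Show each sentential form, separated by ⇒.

E ⇒ E-A   [E ::= E - A]
E-A ⇒ A-A   [E ::= A]
A-A ⇒ 5-A   [A ::= 5]
5-A ⇒ 5-(E)   [A ::= ( E )]
5-(E) ⇒ 5-(E-A)   [E ::= E - A]
5-(E-A) ⇒ 5-(E-A-A)   [E ::= E - A]
5-(E-A-A) ⇒ 5-(E-A-A-A)   [E ::= E - A]
5-(E-A-A-A) ⇒ 5-(A-A-A-A)   [E ::= A]
5-(A-A-A-A) ⇒ 5-(5-A-A-A)   [A ::= 5]
5-(5-A-A-A) ⇒ 5-(5-5-A-A)   [A ::= 5]
5-(5-5-A-A) ⇒ 5-(5-5-5-A)   [A ::= 5]
5-(5-5-5-A) ⇒ 5-(5-5-5-5)   [A ::= 5]

E ⇒ E-A ⇒ A-A ⇒ 5-A ⇒ 5-(E) ⇒ 5-(E-A) ⇒ 5-(E-A-A) ⇒ 5-(E-A-A-A) ⇒ 5-(A-A-A-A) ⇒ 5-(5-A-A-A) ⇒ 5-(5-5-A-A) ⇒ 5-(5-5-5-A) ⇒ 5-(5-5-5-5)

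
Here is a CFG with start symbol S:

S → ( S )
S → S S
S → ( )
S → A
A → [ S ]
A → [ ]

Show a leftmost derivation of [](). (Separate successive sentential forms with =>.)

S => SS => AS => []S => []()

S => SS   [S → S S]
SS => AS   [S → A]
AS => []S   [A → [ ]]
[]S => []()   [S → ( )]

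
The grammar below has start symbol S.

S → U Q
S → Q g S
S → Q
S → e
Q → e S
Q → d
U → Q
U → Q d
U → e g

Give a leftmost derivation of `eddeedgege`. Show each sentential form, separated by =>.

S => QgS   [S → Q g S]
QgS => eSgS   [Q → e S]
eSgS => eUQgS   [S → U Q]
eUQgS => eQdQgS   [U → Q d]
eQdQgS => eddQgS   [Q → d]
eddQgS => eddeSgS   [Q → e S]
eddeSgS => eddeQgS   [S → Q]
eddeQgS => eddeeSgS   [Q → e S]
eddeeSgS => eddeeQgSgS   [S → Q g S]
eddeeQgSgS => eddeedgSgS   [Q → d]
eddeedgSgS => eddeedgegS   [S → e]
eddeedgegS => eddeedgege   [S → e]

S => QgS => eSgS => eUQgS => eQdQgS => eddQgS => eddeSgS => eddeQgS => eddeeSgS => eddeeQgSgS => eddeedgSgS => eddeedgegS => eddeedgege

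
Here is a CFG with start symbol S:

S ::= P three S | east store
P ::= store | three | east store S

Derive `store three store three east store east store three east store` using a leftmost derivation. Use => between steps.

S => P three S   [S ::= P three S]
P three S => store three S   [P ::= store]
store three S => store three P three S   [S ::= P three S]
store three P three S => store three store three S   [P ::= store]
store three store three S => store three store three P three S   [S ::= P three S]
store three store three P three S => store three store three east store S three S   [P ::= east store S]
store three store three east store S three S => store three store three east store east store three S   [S ::= east store]
store three store three east store east store three S => store three store three east store east store three east store   [S ::= east store]

S => P three S => store three S => store three P three S => store three store three S => store three store three P three S => store three store three east store S three S => store three store three east store east store three S => store three store three east store east store three east store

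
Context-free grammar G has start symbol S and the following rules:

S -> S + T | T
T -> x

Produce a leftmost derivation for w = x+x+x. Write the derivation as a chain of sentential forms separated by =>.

S => S+T => S+T+T => T+T+T => x+T+T => x+x+T => x+x+x

S => S+T   [S -> S + T]
S+T => S+T+T   [S -> S + T]
S+T+T => T+T+T   [S -> T]
T+T+T => x+T+T   [T -> x]
x+T+T => x+x+T   [T -> x]
x+x+T => x+x+x   [T -> x]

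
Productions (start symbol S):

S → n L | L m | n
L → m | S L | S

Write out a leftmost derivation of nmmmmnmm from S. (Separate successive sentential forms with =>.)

S => Lm => SLm => LmLm => SmLm => LmmLm => SLmmLm => nLLmmLm => nmLmmLm => nmmmmLm => nmmmmSm => nmmmmnLm => nmmmmnmm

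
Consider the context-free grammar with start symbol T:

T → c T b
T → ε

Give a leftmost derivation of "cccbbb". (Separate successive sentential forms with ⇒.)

T ⇒ cTb ⇒ ccTbb ⇒ cccTbbb ⇒ cccbbb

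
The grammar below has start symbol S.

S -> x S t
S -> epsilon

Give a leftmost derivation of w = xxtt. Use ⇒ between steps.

S ⇒ xSt ⇒ xxStt ⇒ xxtt

S ⇒ xSt   [S -> x S t]
xSt ⇒ xxStt   [S -> x S t]
xxStt ⇒ xxtt   [S -> epsilon]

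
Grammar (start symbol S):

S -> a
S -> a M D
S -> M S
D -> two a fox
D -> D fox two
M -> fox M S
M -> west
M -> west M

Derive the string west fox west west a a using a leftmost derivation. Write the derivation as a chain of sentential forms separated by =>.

S => M S => west S => west M S => west fox M S S => west fox west S S => west fox west M S S => west fox west west S S => west fox west west a S => west fox west west a a

S => M S   [S -> M S]
M S => west S   [M -> west]
west S => west M S   [S -> M S]
west M S => west fox M S S   [M -> fox M S]
west fox M S S => west fox west S S   [M -> west]
west fox west S S => west fox west M S S   [S -> M S]
west fox west M S S => west fox west west S S   [M -> west]
west fox west west S S => west fox west west a S   [S -> a]
west fox west west a S => west fox west west a a   [S -> a]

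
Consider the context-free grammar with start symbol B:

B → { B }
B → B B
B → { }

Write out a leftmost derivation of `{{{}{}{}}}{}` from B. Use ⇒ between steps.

B ⇒ BB ⇒ {B}B ⇒ {{B}}B ⇒ {{BB}}B ⇒ {{BBB}}B ⇒ {{{}BB}}B ⇒ {{{}{}B}}B ⇒ {{{}{}{}}}B ⇒ {{{}{}{}}}{}

B ⇒ BB   [B → B B]
BB ⇒ {B}B   [B → { B }]
{B}B ⇒ {{B}}B   [B → { B }]
{{B}}B ⇒ {{BB}}B   [B → B B]
{{BB}}B ⇒ {{BBB}}B   [B → B B]
{{BBB}}B ⇒ {{{}BB}}B   [B → { }]
{{{}BB}}B ⇒ {{{}{}B}}B   [B → { }]
{{{}{}B}}B ⇒ {{{}{}{}}}B   [B → { }]
{{{}{}{}}}B ⇒ {{{}{}{}}}{}   [B → { }]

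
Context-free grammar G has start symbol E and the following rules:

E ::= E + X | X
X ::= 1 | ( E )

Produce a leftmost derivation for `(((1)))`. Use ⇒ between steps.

E⇒X⇒(E)⇒(X)⇒((E))⇒((X))⇒(((E)))⇒(((X)))⇒(((1)))

E ⇒ X   [E ::= X]
X ⇒ (E)   [X ::= ( E )]
(E) ⇒ (X)   [E ::= X]
(X) ⇒ ((E))   [X ::= ( E )]
((E)) ⇒ ((X))   [E ::= X]
((X)) ⇒ (((E)))   [X ::= ( E )]
(((E))) ⇒ (((X)))   [E ::= X]
(((X))) ⇒ (((1)))   [X ::= 1]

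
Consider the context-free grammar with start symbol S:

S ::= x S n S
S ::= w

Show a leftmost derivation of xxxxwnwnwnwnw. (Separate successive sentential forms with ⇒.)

S ⇒ xSnS   [S ::= x S n S]
xSnS ⇒ xxSnSnS   [S ::= x S n S]
xxSnSnS ⇒ xxxSnSnSnS   [S ::= x S n S]
xxxSnSnSnS ⇒ xxxxSnSnSnSnS   [S ::= x S n S]
xxxxSnSnSnSnS ⇒ xxxxwnSnSnSnS   [S ::= w]
xxxxwnSnSnSnS ⇒ xxxxwnwnSnSnS   [S ::= w]
xxxxwnwnSnSnS ⇒ xxxxwnwnwnSnS   [S ::= w]
xxxxwnwnwnSnS ⇒ xxxxwnwnwnwnS   [S ::= w]
xxxxwnwnwnwnS ⇒ xxxxwnwnwnwnw   [S ::= w]

S⇒xSnS⇒xxSnSnS⇒xxxSnSnSnS⇒xxxxSnSnSnSnS⇒xxxxwnSnSnSnS⇒xxxxwnwnSnSnS⇒xxxxwnwnwnSnS⇒xxxxwnwnwnwnS⇒xxxxwnwnwnwnw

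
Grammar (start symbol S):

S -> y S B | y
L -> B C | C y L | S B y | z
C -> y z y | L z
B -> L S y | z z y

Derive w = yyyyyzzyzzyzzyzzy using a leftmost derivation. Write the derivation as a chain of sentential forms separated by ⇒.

S ⇒ ySB ⇒ yySBB ⇒ yyySBBB ⇒ yyyySBBBB ⇒ yyyyyBBBB ⇒ yyyyyzzyBBB ⇒ yyyyyzzyzzyBB ⇒ yyyyyzzyzzyzzyB ⇒ yyyyyzzyzzyzzyzzy

S ⇒ ySB   [S -> y S B]
ySB ⇒ yySBB   [S -> y S B]
yySBB ⇒ yyySBBB   [S -> y S B]
yyySBBB ⇒ yyyySBBBB   [S -> y S B]
yyyySBBBB ⇒ yyyyyBBBB   [S -> y]
yyyyyBBBB ⇒ yyyyyzzyBBB   [B -> z z y]
yyyyyzzyBBB ⇒ yyyyyzzyzzyBB   [B -> z z y]
yyyyyzzyzzyBB ⇒ yyyyyzzyzzyzzyB   [B -> z z y]
yyyyyzzyzzyzzyB ⇒ yyyyyzzyzzyzzyzzy   [B -> z z y]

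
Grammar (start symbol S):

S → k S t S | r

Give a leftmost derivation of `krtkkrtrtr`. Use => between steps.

S => kStS => krtS => krtkStS => krtkkStStS => krtkkrtStS => krtkkrtrtS => krtkkrtrtr

S => kStS   [S → k S t S]
kStS => krtS   [S → r]
krtS => krtkStS   [S → k S t S]
krtkStS => krtkkStStS   [S → k S t S]
krtkkStStS => krtkkrtStS   [S → r]
krtkkrtStS => krtkkrtrtS   [S → r]
krtkkrtrtS => krtkkrtrtr   [S → r]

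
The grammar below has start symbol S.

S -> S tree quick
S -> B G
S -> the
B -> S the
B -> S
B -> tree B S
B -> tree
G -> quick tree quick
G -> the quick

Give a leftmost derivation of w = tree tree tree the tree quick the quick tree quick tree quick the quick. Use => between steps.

S => B G   [S -> B G]
B G => S G   [B -> S]
S G => S tree quick G   [S -> S tree quick]
S tree quick G => B G tree quick G   [S -> B G]
B G tree quick G => tree B S G tree quick G   [B -> tree B S]
tree B S G tree quick G => tree tree B S S G tree quick G   [B -> tree B S]
tree tree B S S G tree quick G => tree tree tree S S G tree quick G   [B -> tree]
tree tree tree S S G tree quick G => tree tree tree S tree quick S G tree quick G   [S -> S tree quick]
tree tree tree S tree quick S G tree quick G => tree tree tree the tree quick S G tree quick G   [S -> the]
tree tree tree the tree quick S G tree quick G => tree tree tree the tree quick the G tree quick G   [S -> the]
tree tree tree the tree quick the G tree quick G => tree tree tree the tree quick the quick tree quick tree quick G   [G -> quick tree quick]
tree tree tree the tree quick the quick tree quick tree quick G => tree tree tree the tree quick the quick tree quick tree quick the quick   [G -> the quick]

S => B G => S G => S tree quick G => B G tree quick G => tree B S G tree quick G => tree tree B S S G tree quick G => tree tree tree S S G tree quick G => tree tree tree S tree quick S G tree quick G => tree tree tree the tree quick S G tree quick G => tree tree tree the tree quick the G tree quick G => tree tree tree the tree quick the quick tree quick tree quick G => tree tree tree the tree quick the quick tree quick tree quick the quick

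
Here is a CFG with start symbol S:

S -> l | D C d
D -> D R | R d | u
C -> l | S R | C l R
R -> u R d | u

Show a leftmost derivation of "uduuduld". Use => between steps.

S => DCd => DRCd => DRRCd => RdRRCd => udRRCd => uduRdRCd => uduudRCd => uduuduCd => uduuduld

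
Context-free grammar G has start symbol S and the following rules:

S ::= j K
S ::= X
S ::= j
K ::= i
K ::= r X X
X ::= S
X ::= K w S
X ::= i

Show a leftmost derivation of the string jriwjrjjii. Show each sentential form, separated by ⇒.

S ⇒ jK ⇒ jrXX ⇒ jrKwSX ⇒ jriwSX ⇒ jriwjKX ⇒ jriwjrXXX ⇒ jriwjrSXX ⇒ jriwjrjXX ⇒ jriwjrjSX ⇒ jriwjrjjKX ⇒ jriwjrjjiX ⇒ jriwjrjjii

S ⇒ jK   [S ::= j K]
jK ⇒ jrXX   [K ::= r X X]
jrXX ⇒ jrKwSX   [X ::= K w S]
jrKwSX ⇒ jriwSX   [K ::= i]
jriwSX ⇒ jriwjKX   [S ::= j K]
jriwjKX ⇒ jriwjrXXX   [K ::= r X X]
jriwjrXXX ⇒ jriwjrSXX   [X ::= S]
jriwjrSXX ⇒ jriwjrjXX   [S ::= j]
jriwjrjXX ⇒ jriwjrjSX   [X ::= S]
jriwjrjSX ⇒ jriwjrjjKX   [S ::= j K]
jriwjrjjKX ⇒ jriwjrjjiX   [K ::= i]
jriwjrjjiX ⇒ jriwjrjjii   [X ::= i]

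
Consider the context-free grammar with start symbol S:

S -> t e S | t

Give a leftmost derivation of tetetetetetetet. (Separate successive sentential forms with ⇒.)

S ⇒ teS   [S -> t e S]
teS ⇒ teteS   [S -> t e S]
teteS ⇒ teteteS   [S -> t e S]
teteteS ⇒ teteteteS   [S -> t e S]
teteteteS ⇒ teteteteteS   [S -> t e S]
teteteteteS ⇒ teteteteteteS   [S -> t e S]
teteteteteteS ⇒ teteteteteteteS   [S -> t e S]
teteteteteteteS ⇒ tetetetetetetet   [S -> t]

S⇒teS⇒teteS⇒teteteS⇒teteteteS⇒teteteteteS⇒teteteteteteS⇒teteteteteteteS⇒tetetetetetetet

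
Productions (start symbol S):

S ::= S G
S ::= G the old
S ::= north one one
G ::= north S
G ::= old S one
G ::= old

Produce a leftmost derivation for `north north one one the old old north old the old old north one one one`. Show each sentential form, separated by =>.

S => S G => S G G => S G G G => G the old G G G => north S the old G G G => north north one one the old G G G => north north one one the old old G G => north north one one the old old north S G => north north one one the old old north G the old G => north north one one the old old north old the old G => north north one one the old old north old the old old S one => north north one one the old old north old the old old north one one one

S => S G   [S ::= S G]
S G => S G G   [S ::= S G]
S G G => S G G G   [S ::= S G]
S G G G => G the old G G G   [S ::= G the old]
G the old G G G => north S the old G G G   [G ::= north S]
north S the old G G G => north north one one the old G G G   [S ::= north one one]
north north one one the old G G G => north north one one the old old G G   [G ::= old]
north north one one the old old G G => north north one one the old old north S G   [G ::= north S]
north north one one the old old north S G => north north one one the old old north G the old G   [S ::= G the old]
north north one one the old old north G the old G => north north one one the old old north old the old G   [G ::= old]
north north one one the old old north old the old G => north north one one the old old north old the old old S one   [G ::= old S one]
north north one one the old old north old the old old S one => north north one one the old old north old the old old north one one one   [S ::= north one one]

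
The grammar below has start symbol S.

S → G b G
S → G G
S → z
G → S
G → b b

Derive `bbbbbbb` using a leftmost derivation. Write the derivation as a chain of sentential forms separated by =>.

S => GG => bbG => bbS => bbGbG => bbbbbG => bbbbbbb

S => GG   [S → G G]
GG => bbG   [G → b b]
bbG => bbS   [G → S]
bbS => bbGbG   [S → G b G]
bbGbG => bbbbbG   [G → b b]
bbbbbG => bbbbbbb   [G → b b]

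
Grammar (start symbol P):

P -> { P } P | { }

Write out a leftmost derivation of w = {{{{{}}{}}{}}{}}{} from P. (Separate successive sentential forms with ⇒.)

P ⇒ {P}P ⇒ {{P}P}P ⇒ {{{P}P}P}P ⇒ {{{{P}P}P}P}P ⇒ {{{{{}}P}P}P}P ⇒ {{{{{}}{}}P}P}P ⇒ {{{{{}}{}}{}}P}P ⇒ {{{{{}}{}}{}}{}}P ⇒ {{{{{}}{}}{}}{}}{}

P ⇒ {P}P   [P -> { P } P]
{P}P ⇒ {{P}P}P   [P -> { P } P]
{{P}P}P ⇒ {{{P}P}P}P   [P -> { P } P]
{{{P}P}P}P ⇒ {{{{P}P}P}P}P   [P -> { P } P]
{{{{P}P}P}P}P ⇒ {{{{{}}P}P}P}P   [P -> { }]
{{{{{}}P}P}P}P ⇒ {{{{{}}{}}P}P}P   [P -> { }]
{{{{{}}{}}P}P}P ⇒ {{{{{}}{}}{}}P}P   [P -> { }]
{{{{{}}{}}{}}P}P ⇒ {{{{{}}{}}{}}{}}P   [P -> { }]
{{{{{}}{}}{}}{}}P ⇒ {{{{{}}{}}{}}{}}{}   [P -> { }]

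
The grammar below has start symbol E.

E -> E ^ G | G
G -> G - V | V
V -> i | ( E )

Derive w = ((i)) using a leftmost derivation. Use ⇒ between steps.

E⇒G⇒V⇒(E)⇒(G)⇒(V)⇒((E))⇒((G))⇒((V))⇒((i))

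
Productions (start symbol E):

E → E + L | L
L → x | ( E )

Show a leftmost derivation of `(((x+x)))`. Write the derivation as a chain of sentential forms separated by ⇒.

E ⇒ L   [E → L]
L ⇒ (E)   [L → ( E )]
(E) ⇒ (L)   [E → L]
(L) ⇒ ((E))   [L → ( E )]
((E)) ⇒ ((L))   [E → L]
((L)) ⇒ (((E)))   [L → ( E )]
(((E))) ⇒ (((E+L)))   [E → E + L]
(((E+L))) ⇒ (((L+L)))   [E → L]
(((L+L))) ⇒ (((x+L)))   [L → x]
(((x+L))) ⇒ (((x+x)))   [L → x]

E ⇒ L ⇒ (E) ⇒ (L) ⇒ ((E)) ⇒ ((L)) ⇒ (((E))) ⇒ (((E+L))) ⇒ (((L+L))) ⇒ (((x+L))) ⇒ (((x+x)))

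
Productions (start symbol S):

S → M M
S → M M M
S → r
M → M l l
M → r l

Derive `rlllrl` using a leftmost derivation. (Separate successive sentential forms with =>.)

S => MM   [S → M M]
MM => MllM   [M → M l l]
MllM => rlllM   [M → r l]
rlllM => rlllrl   [M → r l]

S => MM => MllM => rlllM => rlllrl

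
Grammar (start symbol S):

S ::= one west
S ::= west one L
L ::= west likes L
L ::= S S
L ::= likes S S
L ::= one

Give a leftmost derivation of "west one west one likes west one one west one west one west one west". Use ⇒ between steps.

S ⇒ west one L ⇒ west one S S ⇒ west one west one L S ⇒ west one west one likes S S S ⇒ west one west one likes west one L S S ⇒ west one west one likes west one S S S S ⇒ west one west one likes west one one west S S S ⇒ west one west one likes west one one west one west S S ⇒ west one west one likes west one one west one west one west S ⇒ west one west one likes west one one west one west one west one west

S ⇒ west one L   [S ::= west one L]
west one L ⇒ west one S S   [L ::= S S]
west one S S ⇒ west one west one L S   [S ::= west one L]
west one west one L S ⇒ west one west one likes S S S   [L ::= likes S S]
west one west one likes S S S ⇒ west one west one likes west one L S S   [S ::= west one L]
west one west one likes west one L S S ⇒ west one west one likes west one S S S S   [L ::= S S]
west one west one likes west one S S S S ⇒ west one west one likes west one one west S S S   [S ::= one west]
west one west one likes west one one west S S S ⇒ west one west one likes west one one west one west S S   [S ::= one west]
west one west one likes west one one west one west S S ⇒ west one west one likes west one one west one west one west S   [S ::= one west]
west one west one likes west one one west one west one west S ⇒ west one west one likes west one one west one west one west one west   [S ::= one west]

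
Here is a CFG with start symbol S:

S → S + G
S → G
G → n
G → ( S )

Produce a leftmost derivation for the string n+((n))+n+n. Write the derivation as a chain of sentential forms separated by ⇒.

S ⇒ S+G ⇒ S+G+G ⇒ S+G+G+G ⇒ G+G+G+G ⇒ n+G+G+G ⇒ n+(S)+G+G ⇒ n+(G)+G+G ⇒ n+((S))+G+G ⇒ n+((G))+G+G ⇒ n+((n))+G+G ⇒ n+((n))+n+G ⇒ n+((n))+n+n

S ⇒ S+G   [S → S + G]
S+G ⇒ S+G+G   [S → S + G]
S+G+G ⇒ S+G+G+G   [S → S + G]
S+G+G+G ⇒ G+G+G+G   [S → G]
G+G+G+G ⇒ n+G+G+G   [G → n]
n+G+G+G ⇒ n+(S)+G+G   [G → ( S )]
n+(S)+G+G ⇒ n+(G)+G+G   [S → G]
n+(G)+G+G ⇒ n+((S))+G+G   [G → ( S )]
n+((S))+G+G ⇒ n+((G))+G+G   [S → G]
n+((G))+G+G ⇒ n+((n))+G+G   [G → n]
n+((n))+G+G ⇒ n+((n))+n+G   [G → n]
n+((n))+n+G ⇒ n+((n))+n+n   [G → n]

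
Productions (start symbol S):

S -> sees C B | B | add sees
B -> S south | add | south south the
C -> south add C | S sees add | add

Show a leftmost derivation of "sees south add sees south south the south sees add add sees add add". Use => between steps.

S => sees C B => sees south add C B => sees south add S sees add B => sees south add sees C B sees add B => sees south add sees S sees add B sees add B => sees south add sees B sees add B sees add B => sees south add sees S south sees add B sees add B => sees south add sees B south sees add B sees add B => sees south add sees south south the south sees add B sees add B => sees south add sees south south the south sees add add sees add B => sees south add sees south south the south sees add add sees add add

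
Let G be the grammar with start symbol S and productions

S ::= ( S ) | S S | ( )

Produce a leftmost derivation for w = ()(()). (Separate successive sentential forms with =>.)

S=>SS=>()S=>()(S)=>()(())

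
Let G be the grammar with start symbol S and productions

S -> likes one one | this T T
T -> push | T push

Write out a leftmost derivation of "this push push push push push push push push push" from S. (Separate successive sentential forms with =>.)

S => this T T => this T push T => this T push push T => this T push push push T => this T push push push push T => this T push push push push push T => this push push push push push push T => this push push push push push push T push => this push push push push push push T push push => this push push push push push push push push push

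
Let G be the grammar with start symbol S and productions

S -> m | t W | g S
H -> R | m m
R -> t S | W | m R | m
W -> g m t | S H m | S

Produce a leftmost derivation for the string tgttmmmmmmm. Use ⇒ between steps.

S ⇒ tW   [S -> t W]
tW ⇒ tSHm   [W -> S H m]
tSHm ⇒ tgSHm   [S -> g S]
tgSHm ⇒ tgtWHm   [S -> t W]
tgtWHm ⇒ tgtSHm   [W -> S]
tgtSHm ⇒ tgttWHm   [S -> t W]
tgttWHm ⇒ tgttSHmHm   [W -> S H m]
tgttSHmHm ⇒ tgttmHmHm   [S -> m]
tgttmHmHm ⇒ tgttmmmmHm   [H -> m m]
tgttmmmmHm ⇒ tgttmmmmmmm   [H -> m m]

S ⇒ tW ⇒ tSHm ⇒ tgSHm ⇒ tgtWHm ⇒ tgtSHm ⇒ tgttWHm ⇒ tgttSHmHm ⇒ tgttmHmHm ⇒ tgttmmmmHm ⇒ tgttmmmmmmm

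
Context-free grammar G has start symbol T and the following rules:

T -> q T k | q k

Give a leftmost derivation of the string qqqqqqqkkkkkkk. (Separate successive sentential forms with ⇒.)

T⇒qTk⇒qqTkk⇒qqqTkkk⇒qqqqTkkkk⇒qqqqqTkkkkk⇒qqqqqqTkkkkkk⇒qqqqqqqkkkkkkk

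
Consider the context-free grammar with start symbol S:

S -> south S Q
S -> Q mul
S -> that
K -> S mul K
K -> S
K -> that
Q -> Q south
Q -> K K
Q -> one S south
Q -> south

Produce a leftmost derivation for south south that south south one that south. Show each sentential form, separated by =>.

S => south S Q   [S -> south S Q]
south S Q => south south S Q Q   [S -> south S Q]
south south S Q Q => south south that Q Q   [S -> that]
south south that Q Q => south south that Q south Q   [Q -> Q south]
south south that Q south Q => south south that south south Q   [Q -> south]
south south that south south Q => south south that south south one S south   [Q -> one S south]
south south that south south one S south => south south that south south one that south   [S -> that]

S => south S Q => south south S Q Q => south south that Q Q => south south that Q south Q => south south that south south Q => south south that south south one S south => south south that south south one that south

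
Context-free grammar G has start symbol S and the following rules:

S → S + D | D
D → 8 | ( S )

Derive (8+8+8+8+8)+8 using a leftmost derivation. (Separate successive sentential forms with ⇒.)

S ⇒ S+D   [S → S + D]
S+D ⇒ D+D   [S → D]
D+D ⇒ (S)+D   [D → ( S )]
(S)+D ⇒ (S+D)+D   [S → S + D]
(S+D)+D ⇒ (S+D+D)+D   [S → S + D]
(S+D+D)+D ⇒ (S+D+D+D)+D   [S → S + D]
(S+D+D+D)+D ⇒ (S+D+D+D+D)+D   [S → S + D]
(S+D+D+D+D)+D ⇒ (D+D+D+D+D)+D   [S → D]
(D+D+D+D+D)+D ⇒ (8+D+D+D+D)+D   [D → 8]
(8+D+D+D+D)+D ⇒ (8+8+D+D+D)+D   [D → 8]
(8+8+D+D+D)+D ⇒ (8+8+8+D+D)+D   [D → 8]
(8+8+8+D+D)+D ⇒ (8+8+8+8+D)+D   [D → 8]
(8+8+8+8+D)+D ⇒ (8+8+8+8+8)+D   [D → 8]
(8+8+8+8+8)+D ⇒ (8+8+8+8+8)+8   [D → 8]

S ⇒ S+D ⇒ D+D ⇒ (S)+D ⇒ (S+D)+D ⇒ (S+D+D)+D ⇒ (S+D+D+D)+D ⇒ (S+D+D+D+D)+D ⇒ (D+D+D+D+D)+D ⇒ (8+D+D+D+D)+D ⇒ (8+8+D+D+D)+D ⇒ (8+8+8+D+D)+D ⇒ (8+8+8+8+D)+D ⇒ (8+8+8+8+8)+D ⇒ (8+8+8+8+8)+8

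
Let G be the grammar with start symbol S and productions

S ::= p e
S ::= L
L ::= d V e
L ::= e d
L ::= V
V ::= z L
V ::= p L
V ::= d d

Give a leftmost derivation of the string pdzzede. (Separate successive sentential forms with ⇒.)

S⇒L⇒V⇒pL⇒pdVe⇒pdzLe⇒pdzVe⇒pdzzLe⇒pdzzede

S ⇒ L   [S ::= L]
L ⇒ V   [L ::= V]
V ⇒ pL   [V ::= p L]
pL ⇒ pdVe   [L ::= d V e]
pdVe ⇒ pdzLe   [V ::= z L]
pdzLe ⇒ pdzVe   [L ::= V]
pdzVe ⇒ pdzzLe   [V ::= z L]
pdzzLe ⇒ pdzzede   [L ::= e d]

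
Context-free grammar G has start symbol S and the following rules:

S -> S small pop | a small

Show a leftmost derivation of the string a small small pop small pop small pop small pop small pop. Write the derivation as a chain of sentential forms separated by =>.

S => S small pop => S small pop small pop => S small pop small pop small pop => S small pop small pop small pop small pop => S small pop small pop small pop small pop small pop => a small small pop small pop small pop small pop small pop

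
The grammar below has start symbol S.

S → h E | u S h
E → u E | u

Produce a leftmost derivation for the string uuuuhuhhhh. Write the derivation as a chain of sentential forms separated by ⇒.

S ⇒ uSh ⇒ uuShh ⇒ uuuShhh ⇒ uuuuShhhh ⇒ uuuuhEhhhh ⇒ uuuuhuhhhh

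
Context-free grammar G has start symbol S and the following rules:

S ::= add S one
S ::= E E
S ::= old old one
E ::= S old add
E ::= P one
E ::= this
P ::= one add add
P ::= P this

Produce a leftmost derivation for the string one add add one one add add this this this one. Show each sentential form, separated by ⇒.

S ⇒ E E   [S ::= E E]
E E ⇒ P one E   [E ::= P one]
P one E ⇒ one add add one E   [P ::= one add add]
one add add one E ⇒ one add add one P one   [E ::= P one]
one add add one P one ⇒ one add add one P this one   [P ::= P this]
one add add one P this one ⇒ one add add one P this this one   [P ::= P this]
one add add one P this this one ⇒ one add add one P this this this one   [P ::= P this]
one add add one P this this this one ⇒ one add add one one add add this this this one   [P ::= one add add]

S ⇒ E E ⇒ P one E ⇒ one add add one E ⇒ one add add one P one ⇒ one add add one P this one ⇒ one add add one P this this one ⇒ one add add one P this this this one ⇒ one add add one one add add this this this one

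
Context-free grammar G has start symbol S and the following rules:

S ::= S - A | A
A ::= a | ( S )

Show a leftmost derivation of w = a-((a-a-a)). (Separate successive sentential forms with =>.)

S => S-A   [S ::= S - A]
S-A => A-A   [S ::= A]
A-A => a-A   [A ::= a]
a-A => a-(S)   [A ::= ( S )]
a-(S) => a-(A)   [S ::= A]
a-(A) => a-((S))   [A ::= ( S )]
a-((S)) => a-((S-A))   [S ::= S - A]
a-((S-A)) => a-((S-A-A))   [S ::= S - A]
a-((S-A-A)) => a-((A-A-A))   [S ::= A]
a-((A-A-A)) => a-((a-A-A))   [A ::= a]
a-((a-A-A)) => a-((a-a-A))   [A ::= a]
a-((a-a-A)) => a-((a-a-a))   [A ::= a]

S=>S-A=>A-A=>a-A=>a-(S)=>a-(A)=>a-((S))=>a-((S-A))=>a-((S-A-A))=>a-((A-A-A))=>a-((a-A-A))=>a-((a-a-A))=>a-((a-a-a))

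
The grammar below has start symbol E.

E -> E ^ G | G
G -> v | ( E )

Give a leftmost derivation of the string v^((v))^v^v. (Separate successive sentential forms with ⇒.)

E ⇒ E^G   [E -> E ^ G]
E^G ⇒ E^G^G   [E -> E ^ G]
E^G^G ⇒ E^G^G^G   [E -> E ^ G]
E^G^G^G ⇒ G^G^G^G   [E -> G]
G^G^G^G ⇒ v^G^G^G   [G -> v]
v^G^G^G ⇒ v^(E)^G^G   [G -> ( E )]
v^(E)^G^G ⇒ v^(G)^G^G   [E -> G]
v^(G)^G^G ⇒ v^((E))^G^G   [G -> ( E )]
v^((E))^G^G ⇒ v^((G))^G^G   [E -> G]
v^((G))^G^G ⇒ v^((v))^G^G   [G -> v]
v^((v))^G^G ⇒ v^((v))^v^G   [G -> v]
v^((v))^v^G ⇒ v^((v))^v^v   [G -> v]

E⇒E^G⇒E^G^G⇒E^G^G^G⇒G^G^G^G⇒v^G^G^G⇒v^(E)^G^G⇒v^(G)^G^G⇒v^((E))^G^G⇒v^((G))^G^G⇒v^((v))^G^G⇒v^((v))^v^G⇒v^((v))^v^v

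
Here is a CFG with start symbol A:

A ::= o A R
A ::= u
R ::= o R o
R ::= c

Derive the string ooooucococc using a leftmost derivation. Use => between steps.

A=>oAR=>ooARR=>oooARRR=>ooooARRRR=>oooouRRRR=>ooooucRRR=>ooooucoRoRR=>ooooucocoRR=>ooooucococR=>ooooucococc

A => oAR   [A ::= o A R]
oAR => ooARR   [A ::= o A R]
ooARR => oooARRR   [A ::= o A R]
oooARRR => ooooARRRR   [A ::= o A R]
ooooARRRR => oooouRRRR   [A ::= u]
oooouRRRR => ooooucRRR   [R ::= c]
ooooucRRR => ooooucoRoRR   [R ::= o R o]
ooooucoRoRR => ooooucocoRR   [R ::= c]
ooooucocoRR => ooooucococR   [R ::= c]
ooooucococR => ooooucococc   [R ::= c]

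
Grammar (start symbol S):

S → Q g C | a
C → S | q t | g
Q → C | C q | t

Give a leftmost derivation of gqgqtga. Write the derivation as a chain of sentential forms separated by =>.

S=>QgC=>CgC=>SgC=>QgCgC=>CqgCgC=>gqgCgC=>gqgqtgC=>gqgqtgS=>gqgqtga

S => QgC   [S → Q g C]
QgC => CgC   [Q → C]
CgC => SgC   [C → S]
SgC => QgCgC   [S → Q g C]
QgCgC => CqgCgC   [Q → C q]
CqgCgC => gqgCgC   [C → g]
gqgCgC => gqgqtgC   [C → q t]
gqgqtgC => gqgqtgS   [C → S]
gqgqtgS => gqgqtga   [S → a]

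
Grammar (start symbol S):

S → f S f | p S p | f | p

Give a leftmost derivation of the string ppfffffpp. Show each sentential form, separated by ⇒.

S ⇒ pSp ⇒ ppSpp ⇒ ppfSfpp ⇒ ppffSffpp ⇒ ppfffffpp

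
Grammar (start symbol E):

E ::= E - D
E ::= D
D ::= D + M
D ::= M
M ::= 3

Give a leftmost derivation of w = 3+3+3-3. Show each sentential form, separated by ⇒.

E ⇒ E-D   [E ::= E - D]
E-D ⇒ D-D   [E ::= D]
D-D ⇒ D+M-D   [D ::= D + M]
D+M-D ⇒ D+M+M-D   [D ::= D + M]
D+M+M-D ⇒ M+M+M-D   [D ::= M]
M+M+M-D ⇒ 3+M+M-D   [M ::= 3]
3+M+M-D ⇒ 3+3+M-D   [M ::= 3]
3+3+M-D ⇒ 3+3+3-D   [M ::= 3]
3+3+3-D ⇒ 3+3+3-M   [D ::= M]
3+3+3-M ⇒ 3+3+3-3   [M ::= 3]

E ⇒ E-D ⇒ D-D ⇒ D+M-D ⇒ D+M+M-D ⇒ M+M+M-D ⇒ 3+M+M-D ⇒ 3+3+M-D ⇒ 3+3+3-D ⇒ 3+3+3-M ⇒ 3+3+3-3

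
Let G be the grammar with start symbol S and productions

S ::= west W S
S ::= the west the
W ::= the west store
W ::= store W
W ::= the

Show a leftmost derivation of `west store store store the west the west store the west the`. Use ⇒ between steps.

S ⇒ west W S   [S ::= west W S]
west W S ⇒ west store W S   [W ::= store W]
west store W S ⇒ west store store W S   [W ::= store W]
west store store W S ⇒ west store store store W S   [W ::= store W]
west store store store W S ⇒ west store store store the S   [W ::= the]
west store store store the S ⇒ west store store store the west W S   [S ::= west W S]
west store store store the west W S ⇒ west store store store the west the west store S   [W ::= the west store]
west store store store the west the west store S ⇒ west store store store the west the west store the west the   [S ::= the west the]

S ⇒ west W S ⇒ west store W S ⇒ west store store W S ⇒ west store store store W S ⇒ west store store store the S ⇒ west store store store the west W S ⇒ west store store store the west the west store S ⇒ west store store store the west the west store the west the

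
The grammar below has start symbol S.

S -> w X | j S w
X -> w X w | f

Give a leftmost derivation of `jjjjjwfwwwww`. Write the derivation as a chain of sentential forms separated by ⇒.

S ⇒ jSw   [S -> j S w]
jSw ⇒ jjSww   [S -> j S w]
jjSww ⇒ jjjSwww   [S -> j S w]
jjjSwww ⇒ jjjjSwwww   [S -> j S w]
jjjjSwwww ⇒ jjjjjSwwwww   [S -> j S w]
jjjjjSwwwww ⇒ jjjjjwXwwwww   [S -> w X]
jjjjjwXwwwww ⇒ jjjjjwfwwwww   [X -> f]

S⇒jSw⇒jjSww⇒jjjSwww⇒jjjjSwwww⇒jjjjjSwwwww⇒jjjjjwXwwwww⇒jjjjjwfwwwww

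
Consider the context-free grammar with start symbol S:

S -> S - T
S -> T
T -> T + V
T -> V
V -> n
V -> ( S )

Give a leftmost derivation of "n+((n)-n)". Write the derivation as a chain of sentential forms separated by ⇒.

S ⇒ T ⇒ T+V ⇒ V+V ⇒ n+V ⇒ n+(S) ⇒ n+(S-T) ⇒ n+(T-T) ⇒ n+(V-T) ⇒ n+((S)-T) ⇒ n+((T)-T) ⇒ n+((V)-T) ⇒ n+((n)-T) ⇒ n+((n)-V) ⇒ n+((n)-n)

S ⇒ T   [S -> T]
T ⇒ T+V   [T -> T + V]
T+V ⇒ V+V   [T -> V]
V+V ⇒ n+V   [V -> n]
n+V ⇒ n+(S)   [V -> ( S )]
n+(S) ⇒ n+(S-T)   [S -> S - T]
n+(S-T) ⇒ n+(T-T)   [S -> T]
n+(T-T) ⇒ n+(V-T)   [T -> V]
n+(V-T) ⇒ n+((S)-T)   [V -> ( S )]
n+((S)-T) ⇒ n+((T)-T)   [S -> T]
n+((T)-T) ⇒ n+((V)-T)   [T -> V]
n+((V)-T) ⇒ n+((n)-T)   [V -> n]
n+((n)-T) ⇒ n+((n)-V)   [T -> V]
n+((n)-V) ⇒ n+((n)-n)   [V -> n]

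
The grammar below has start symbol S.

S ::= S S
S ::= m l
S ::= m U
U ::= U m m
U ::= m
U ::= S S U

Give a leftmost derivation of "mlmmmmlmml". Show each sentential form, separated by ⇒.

S ⇒ SS ⇒ mlS ⇒ mlSS ⇒ mlmUS ⇒ mlmSSUS ⇒ mlmmUSUS ⇒ mlmmmSUS ⇒ mlmmmmlUS ⇒ mlmmmmlmS ⇒ mlmmmmlmml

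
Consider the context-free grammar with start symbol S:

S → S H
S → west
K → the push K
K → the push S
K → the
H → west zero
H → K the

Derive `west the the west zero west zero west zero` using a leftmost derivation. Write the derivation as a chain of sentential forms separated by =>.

S => S H => S H H => S H H H => S H H H H => west H H H H => west K the H H H => west the the H H H => west the the west zero H H => west the the west zero west zero H => west the the west zero west zero west zero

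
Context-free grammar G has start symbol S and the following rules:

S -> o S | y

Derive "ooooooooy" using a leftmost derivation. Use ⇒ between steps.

S ⇒ oS   [S -> o S]
oS ⇒ ooS   [S -> o S]
ooS ⇒ oooS   [S -> o S]
oooS ⇒ ooooS   [S -> o S]
ooooS ⇒ oooooS   [S -> o S]
oooooS ⇒ ooooooS   [S -> o S]
ooooooS ⇒ oooooooS   [S -> o S]
oooooooS ⇒ ooooooooS   [S -> o S]
ooooooooS ⇒ ooooooooy   [S -> y]

S ⇒ oS ⇒ ooS ⇒ oooS ⇒ ooooS ⇒ oooooS ⇒ ooooooS ⇒ oooooooS ⇒ ooooooooS ⇒ ooooooooy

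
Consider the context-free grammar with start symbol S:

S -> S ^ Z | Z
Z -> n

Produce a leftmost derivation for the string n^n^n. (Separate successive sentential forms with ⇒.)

S ⇒ S^Z ⇒ S^Z^Z ⇒ Z^Z^Z ⇒ n^Z^Z ⇒ n^n^Z ⇒ n^n^n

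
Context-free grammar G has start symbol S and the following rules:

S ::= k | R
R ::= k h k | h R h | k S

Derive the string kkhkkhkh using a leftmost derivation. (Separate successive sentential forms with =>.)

S => R   [S ::= R]
R => kS   [R ::= k S]
kS => kR   [S ::= R]
kR => kkS   [R ::= k S]
kkS => kkR   [S ::= R]
kkR => kkhRh   [R ::= h R h]
kkhRh => kkhkSh   [R ::= k S]
kkhkSh => kkhkRh   [S ::= R]
kkhkRh => kkhkkhkh   [R ::= k h k]

S => R => kS => kR => kkS => kkR => kkhRh => kkhkSh => kkhkRh => kkhkkhkh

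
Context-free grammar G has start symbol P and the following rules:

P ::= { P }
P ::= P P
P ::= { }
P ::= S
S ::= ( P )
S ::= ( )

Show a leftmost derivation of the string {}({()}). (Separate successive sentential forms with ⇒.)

P ⇒ PP ⇒ {}P ⇒ {}S ⇒ {}(P) ⇒ {}({P}) ⇒ {}({S}) ⇒ {}({()})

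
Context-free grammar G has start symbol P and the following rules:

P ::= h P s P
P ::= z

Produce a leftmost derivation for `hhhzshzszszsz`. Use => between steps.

P => hPsP => hhPsPsP => hhhPsPsPsP => hhhzsPsPsP => hhhzshPsPsPsP => hhhzshzsPsPsP => hhhzshzszsPsP => hhhzshzszszsP => hhhzshzszszsz

P => hPsP   [P ::= h P s P]
hPsP => hhPsPsP   [P ::= h P s P]
hhPsPsP => hhhPsPsPsP   [P ::= h P s P]
hhhPsPsPsP => hhhzsPsPsP   [P ::= z]
hhhzsPsPsP => hhhzshPsPsPsP   [P ::= h P s P]
hhhzshPsPsPsP => hhhzshzsPsPsP   [P ::= z]
hhhzshzsPsPsP => hhhzshzszsPsP   [P ::= z]
hhhzshzszsPsP => hhhzshzszszsP   [P ::= z]
hhhzshzszszsP => hhhzshzszszsz   [P ::= z]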